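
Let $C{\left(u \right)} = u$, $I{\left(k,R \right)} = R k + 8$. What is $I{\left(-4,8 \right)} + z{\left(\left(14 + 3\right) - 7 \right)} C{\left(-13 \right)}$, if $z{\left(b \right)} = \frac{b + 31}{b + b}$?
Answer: $- \frac{1013}{20} \approx -50.65$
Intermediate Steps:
$I{\left(k,R \right)} = 8 + R k$
$z{\left(b \right)} = \frac{31 + b}{2 b}$
$I{\left(-4,8 \right)} + z{\left(\left(14 + 3\right) - 7 \right)} C{\left(-13 \right)} = \left(8 + 8 \left(-4\right)\right) + \frac{31 + \left(\left(14 + 3\right) - 7\right)}{2 \left(\left(14 + 3\right) - 7\right)} \left(-13\right) = \left(8 - 32\right) + \frac{31 + \left(17 - 7\right)}{2 \left(17 - 7\right)} \left(-13\right) = -24 + \frac{31 + 10}{2 \cdot 10} \left(-13\right) = -24 + \frac{1}{2} \cdot \frac{1}{10} \cdot 41 \left(-13\right) = -24 + \frac{41}{20} \left(-13\right) = -24 - \frac{533}{20} = - \frac{1013}{20}$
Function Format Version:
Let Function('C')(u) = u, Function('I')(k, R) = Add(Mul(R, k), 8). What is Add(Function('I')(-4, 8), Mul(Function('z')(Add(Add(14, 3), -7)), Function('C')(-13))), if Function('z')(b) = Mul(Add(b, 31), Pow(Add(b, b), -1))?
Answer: Rational(-1013, 20) ≈ -50.650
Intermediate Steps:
Function('I')(k, R) = Add(8, Mul(R, k))
Function('z')(b) = Mul(Rational(1, 2), Pow(b, -1), Add(31, b)) (Function('z')(b) = Mul(Add(31, b), Pow(Mul(2, b), -1)) = Mul(Add(31, b), Mul(Rational(1, 2), Pow(b, -1))) = Mul(Rational(1, 2), Pow(b, -1), Add(31, b)))
Add(Function('I')(-4, 8), Mul(Function('z')(Add(Add(14, 3), -7)), Function('C')(-13))) = Add(Add(8, Mul(8, -4)), Mul(Mul(Rational(1, 2), Pow(Add(Add(14, 3), -7), -1), Add(31, Add(Add(14, 3), -7))), -13)) = Add(Add(8, -32), Mul(Mul(Rational(1, 2), Pow(Add(17, -7), -1), Add(31, Add(17, -7))), -13)) = Add(-24, Mul(Mul(Rational(1, 2), Pow(10, -1), Add(31, 10)), -13)) = Add(-24, Mul(Mul(Rational(1, 2), Rational(1, 10), 41), -13)) = Add(-24, Mul(Rational(41, 20), -13)) = Add(-24, Rational(-533, 20)) = Rational(-1013, 20)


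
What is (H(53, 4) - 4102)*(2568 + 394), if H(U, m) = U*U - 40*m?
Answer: -4303786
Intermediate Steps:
H(U, m) = U² - 40*m
(H(53, 4) - 4102)*(2568 + 394) = ((53² - 40*4) - 4102)*(2568 + 394) = ((2809 - 160) - 4102)*2962 = (2649 - 4102)*2962 = -1453*2962 = -4303786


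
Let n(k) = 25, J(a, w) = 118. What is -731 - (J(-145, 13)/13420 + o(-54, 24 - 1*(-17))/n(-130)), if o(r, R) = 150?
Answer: -4945329/6710 ≈ -737.01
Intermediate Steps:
-731 - (J(-145, 13)/13420 + o(-54, 24 - 1*(-17))/n(-130)) = -731 - (118/13420 + 150/25) = -731 - (118*(1/13420) + 150*(1/25)) = -731 - (59/6710 + 6) = -731 - 1*40319/6710 = -731 - 40319/6710 = -4945329/6710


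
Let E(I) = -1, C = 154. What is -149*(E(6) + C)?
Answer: -22797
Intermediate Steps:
-149*(E(6) + C) = -149*(-1 + 154) = -149*153 = -22797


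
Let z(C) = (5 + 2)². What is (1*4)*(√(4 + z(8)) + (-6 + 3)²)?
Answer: 36 + 4*√53 ≈ 65.120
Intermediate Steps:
z(C) = 49 (z(C) = 7² = 49)
(1*4)*(√(4 + z(8)) + (-6 + 3)²) = (1*4)*(√(4 + 49) + (-6 + 3)²) = 4*(√53 + (-3)²) = 4*(√53 + 9) = 4*(9 + √53) = 36 + 4*√53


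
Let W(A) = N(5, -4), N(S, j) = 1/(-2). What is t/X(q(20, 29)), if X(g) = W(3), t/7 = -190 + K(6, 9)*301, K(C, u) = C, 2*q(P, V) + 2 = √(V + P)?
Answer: -22624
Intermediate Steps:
q(P, V) = -1 + √(P + V)/2 (q(P, V) = -1 + √(V + P)/2 = -1 + √(P + V)/2)
N(S, j) = -½
t = 11312 (t = 7*(-190 + 6*301) = 7*(-190 + 1806) = 7*1616 = 11312)
W(A) = -½
X(g) = -½
t/X(q(20, 29)) = 11312/(-½) = 11312*(-2) = -22624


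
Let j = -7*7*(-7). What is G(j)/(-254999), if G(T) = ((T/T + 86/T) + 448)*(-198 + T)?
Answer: -22343485/87464657 ≈ -0.25546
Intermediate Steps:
j = 343 (j = -49*(-7) = 343)
G(T) = (-198 + T)*(449 + 86/T) (G(T) = ((1 + 86/T) + 448)*(-198 + T) = (449 + 86/T)*(-198 + T) = (-198 + T)*(449 + 86/T))
G(j)/(-254999) = (-88816 - 17028/343 + 449*343)/(-254999) = (-88816 - 17028*1/343 + 154007)*(-1/254999) = (-88816 - 17028/343 + 154007)*(-1/254999) = (22343485/343)*(-1/254999) = -22343485/87464657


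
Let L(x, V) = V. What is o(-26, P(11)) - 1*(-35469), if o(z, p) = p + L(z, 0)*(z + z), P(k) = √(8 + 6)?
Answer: 35469 + √14 ≈ 35473.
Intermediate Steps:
P(k) = √14
o(z, p) = p (o(z, p) = p + 0*(z + z) = p + 0*(2*z) = p + 0 = p)
o(-26, P(11)) - 1*(-35469) = √14 - 1*(-35469) = √14 + 35469 = 35469 + √14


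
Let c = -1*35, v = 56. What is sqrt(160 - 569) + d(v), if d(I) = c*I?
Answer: -1960 + I*sqrt(409) ≈ -1960.0 + 20.224*I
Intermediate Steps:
c = -35
d(I) = -35*I
sqrt(160 - 569) + d(v) = sqrt(160 - 569) - 35*56 = sqrt(-409) - 1960 = I*sqrt(409) - 1960 = -1960 + I*sqrt(409)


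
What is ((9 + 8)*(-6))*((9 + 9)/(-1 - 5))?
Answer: 306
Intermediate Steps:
((9 + 8)*(-6))*((9 + 9)/(-1 - 5)) = (17*(-6))*(18/(-6)) = -1836*(-1)/6 = -102*(-3) = 306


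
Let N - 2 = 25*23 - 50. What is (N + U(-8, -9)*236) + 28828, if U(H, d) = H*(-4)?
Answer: 36907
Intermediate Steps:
N = 527 (N = 2 + (25*23 - 50) = 2 + (575 - 50) = 2 + 525 = 527)
U(H, d) = -4*H
(N + U(-8, -9)*236) + 28828 = (527 - 4*(-8)*236) + 28828 = (527 + 32*236) + 28828 = (527 + 7552) + 28828 = 8079 + 28828 = 36907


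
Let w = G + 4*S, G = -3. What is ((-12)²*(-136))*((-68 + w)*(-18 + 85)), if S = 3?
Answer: 77415552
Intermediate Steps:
w = 9 (w = -3 + 4*3 = -3 + 12 = 9)
((-12)²*(-136))*((-68 + w)*(-18 + 85)) = ((-12)²*(-136))*((-68 + 9)*(-18 + 85)) = (144*(-136))*(-59*67) = -19584*(-3953) = 77415552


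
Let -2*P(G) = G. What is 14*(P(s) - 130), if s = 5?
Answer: -1855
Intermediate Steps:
P(G) = -G/2
14*(P(s) - 130) = 14*(-1/2*5 - 130) = 14*(-5/2 - 130) = 14*(-265/2) = -1855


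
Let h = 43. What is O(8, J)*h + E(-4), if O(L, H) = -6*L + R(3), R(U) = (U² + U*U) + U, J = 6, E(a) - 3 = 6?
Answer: -1152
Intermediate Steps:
E(a) = 9 (E(a) = 3 + 6 = 9)
R(U) = U + 2*U² (R(U) = (U² + U²) + U = 2*U² + U = U + 2*U²)
O(L, H) = 21 - 6*L (O(L, H) = -6*L + 3*(1 + 2*3) = -6*L + 3*(1 + 6) = -6*L + 3*7 = -6*L + 21 = 21 - 6*L)
O(8, J)*h + E(-4) = (21 - 6*8)*43 + 9 = (21 - 48)*43 + 9 = -27*43 + 9 = -1161 + 9 = -1152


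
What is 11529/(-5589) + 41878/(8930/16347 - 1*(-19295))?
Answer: 7021816897/65292829065 ≈ 0.10754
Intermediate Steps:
11529/(-5589) + 41878/(8930/16347 - 1*(-19295)) = 11529*(-1/5589) + 41878/(8930*(1/16347) + 19295) = -427/207 + 41878/(8930/16347 + 19295) = -427/207 + 41878/(315424295/16347) = -427/207 + 41878*(16347/315424295) = -427/207 + 684579666/315424295 = 7021816897/65292829065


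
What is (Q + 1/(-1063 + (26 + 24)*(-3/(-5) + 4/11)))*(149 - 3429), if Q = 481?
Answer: -17611605760/11163 ≈ -1.5777e+6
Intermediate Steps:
(Q + 1/(-1063 + (26 + 24)*(-3/(-5) + 4/11)))*(149 - 3429) = (481 + 1/(-1063 + (26 + 24)*(-3/(-5) + 4/11)))*(149 - 3429) = (481 + 1/(-1063 + 50*(-3*(-⅕) + 4*(1/11))))*(-3280) = (481 + 1/(-1063 + 50*(⅗ + 4/11)))*(-3280) = (481 + 1/(-1063 + 50*(53/55)))*(-3280) = (481 + 1/(-1063 + 530/11))*(-3280) = (481 + 1/(-11163/11))*(-3280) = (481 - 11/11163)*(-3280) = (5369392/11163)*(-3280) = -17611605760/11163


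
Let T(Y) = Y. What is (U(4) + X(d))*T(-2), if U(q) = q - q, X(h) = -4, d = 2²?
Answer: 8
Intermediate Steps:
d = 4
U(q) = 0
(U(4) + X(d))*T(-2) = (0 - 4)*(-2) = -4*(-2) = 8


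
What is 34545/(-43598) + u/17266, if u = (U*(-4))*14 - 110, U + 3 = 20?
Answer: -321377523/376381534 ≈ -0.85386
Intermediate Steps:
U = 17 (U = -3 + 20 = 17)
u = -1062 (u = (17*(-4))*14 - 110 = -68*14 - 110 = -952 - 110 = -1062)
34545/(-43598) + u/17266 = 34545/(-43598) - 1062/17266 = 34545*(-1/43598) - 1062*1/17266 = -34545/43598 - 531/8633 = -321377523/376381534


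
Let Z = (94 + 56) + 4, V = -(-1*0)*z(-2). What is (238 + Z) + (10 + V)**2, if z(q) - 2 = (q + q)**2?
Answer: 492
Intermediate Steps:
z(q) = 2 + 4*q**2 (z(q) = 2 + (q + q)**2 = 2 + (2*q)**2 = 2 + 4*q**2)
V = 0 (V = -(-1*0)*(2 + 4*(-2)**2) = -0*(2 + 4*4) = -0*(2 + 16) = -0*18 = -1*0 = 0)
Z = 154 (Z = 150 + 4 = 154)
(238 + Z) + (10 + V)**2 = (238 + 154) + (10 + 0)**2 = 392 + 10**2 = 392 + 100 = 492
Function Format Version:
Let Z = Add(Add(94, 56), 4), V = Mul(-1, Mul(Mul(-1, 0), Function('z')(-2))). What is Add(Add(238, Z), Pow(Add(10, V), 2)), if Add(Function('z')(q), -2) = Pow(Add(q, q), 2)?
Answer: 492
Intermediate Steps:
Function('z')(q) = Add(2, Mul(4, Pow(q, 2))) (Function('z')(q) = Add(2, Pow(Add(q, q), 2)) = Add(2, Pow(Mul(2, q), 2)) = Add(2, Mul(4, Pow(q, 2))))
V = 0 (V = Mul(-1, Mul(Mul(-1, 0), Add(2, Mul(4, Pow(-2, 2))))) = Mul(-1, Mul(0, Add(2, Mul(4, 4)))) = Mul(-1, Mul(0, Add(2, 16))) = Mul(-1, Mul(0, 18)) = Mul(-1, 0) = 0)
Z = 154 (Z = Add(150, 4) = 154)
Add(Add(238, Z), Pow(Add(10, V), 2)) = Add(Add(238, 154), Pow(Add(10, 0), 2)) = Add(392, Pow(10, 2)) = Add(392, 100) = 492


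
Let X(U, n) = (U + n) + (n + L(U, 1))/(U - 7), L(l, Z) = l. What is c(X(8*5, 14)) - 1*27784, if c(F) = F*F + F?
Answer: -2980588/121 ≈ -24633.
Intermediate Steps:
X(U, n) = U + n + (U + n)/(-7 + U) (X(U, n) = (U + n) + (n + U)/(U - 7) = (U + n) + (U + n)/(-7 + U) = U + n + (U + n)/(-7 + U))
c(F) = F + F² (c(F) = F² + F = F + F²)
c(X(8*5, 14)) - 1*27784 = (((8*5)² - 48*5 - 6*14 + (8*5)*14)/(-7 + 8*5))*(1 + ((8*5)² - 48*5 - 6*14 + (8*5)*14)/(-7 + 8*5)) - 1*27784 = ((40² - 6*40 - 84 + 40*14)/(-7 + 40))*(1 + (40² - 6*40 - 84 + 40*14)/(-7 + 40)) - 27784 = ((1600 - 240 - 84 + 560)/33)*(1 + (1600 - 240 - 84 + 560)/33) - 27784 = ((1/33)*1836)*(1 + (1/33)*1836) - 27784 = 612*(1 + 612/11)/11 - 27784 = (612/11)*(623/11) - 27784 = 381276/121 - 27784 = -2980588/121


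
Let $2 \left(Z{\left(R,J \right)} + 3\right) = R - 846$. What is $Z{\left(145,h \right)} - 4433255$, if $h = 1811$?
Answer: $- \frac{8867217}{2} \approx -4.4336 \cdot 10^{6}$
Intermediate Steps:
$Z{\left(R,J \right)} = -426 + \frac{R}{2}$ ($Z{\left(R,J \right)} = -3 + \frac{R - 846}{2} = -3 + \frac{-846 + R}{2} = -3 + \left(-423 + \frac{R}{2}\right) = -426 + \frac{R}{2}$)
$Z{\left(145,h \right)} - 4433255 = \left(-426 + \frac{1}{2} \cdot 145\right) - 4433255 = \left(-426 + \frac{145}{2}\right) - 4433255 = - \frac{707}{2} - 4433255 = - \frac{8867217}{2}$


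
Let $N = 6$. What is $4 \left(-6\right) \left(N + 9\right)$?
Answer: $-360$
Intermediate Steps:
$4 \left(-6\right) \left(N + 9\right) = 4 \left(-6\right) \left(6 + 9\right) = \left(-24\right) 15 = -360$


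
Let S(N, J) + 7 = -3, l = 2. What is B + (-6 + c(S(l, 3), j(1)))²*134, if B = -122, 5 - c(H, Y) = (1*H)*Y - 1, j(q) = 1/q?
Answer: 13278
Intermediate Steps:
S(N, J) = -10 (S(N, J) = -7 - 3 = -10)
j(q) = 1/q
c(H, Y) = 6 - H*Y (c(H, Y) = 5 - ((1*H)*Y - 1) = 5 - (H*Y - 1) = 5 - (-1 + H*Y) = 5 + (1 - H*Y) = 6 - H*Y)
B + (-6 + c(S(l, 3), j(1)))²*134 = -122 + (-6 + (6 - 1*(-10)/1))²*134 = -122 + (-6 + (6 - 1*(-10)*1))²*134 = -122 + (-6 + (6 + 10))²*134 = -122 + (-6 + 16)²*134 = -122 + 10²*134 = -122 + 100*134 = -122 + 13400 = 13278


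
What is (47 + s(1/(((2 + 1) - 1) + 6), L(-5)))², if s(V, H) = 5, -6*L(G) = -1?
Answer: 2704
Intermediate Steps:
L(G) = ⅙ (L(G) = -⅙*(-1) = ⅙)
(47 + s(1/(((2 + 1) - 1) + 6), L(-5)))² = (47 + 5)² = 52² = 2704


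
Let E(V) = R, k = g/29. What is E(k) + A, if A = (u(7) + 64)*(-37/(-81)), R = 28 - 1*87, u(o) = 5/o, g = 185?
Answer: -5564/189 ≈ -29.439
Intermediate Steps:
R = -59 (R = 28 - 87 = -59)
k = 185/29 ≈ 6.3793
E(V) = -59
A = 5587/189 (A = (5/7 + 64)*(-37/(-81)) = (5*(⅐) + 64)*(-37*(-1/81)) = (5/7 + 64)*(37/81) = (453/7)*(37/81) = 5587/189 ≈ 29.561)
E(k) + A = -59 + 5587/189 = -5564/189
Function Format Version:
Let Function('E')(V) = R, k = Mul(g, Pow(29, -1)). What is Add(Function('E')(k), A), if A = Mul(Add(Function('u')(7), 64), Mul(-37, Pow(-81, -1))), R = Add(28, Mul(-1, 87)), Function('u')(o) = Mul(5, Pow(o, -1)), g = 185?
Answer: Rational(-5564, 189) ≈ -29.439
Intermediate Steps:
R = -59 (R = Add(28, -87) = -59)
k = Rational(185, 29) (k = Mul(185, Pow(29, -1)) = Mul(185, Rational(1, 29)) = Rational(185, 29) ≈ 6.3793)
Function('E')(V) = -59
A = Rational(5587, 189) (A = Mul(Add(Mul(5, Pow(7, -1)), 64), Mul(-37, Pow(-81, -1))) = Mul(Add(Mul(5, Rational(1, 7)), 64), Mul(-37, Rational(-1, 81))) = Mul(Add(Rational(5, 7), 64), Rational(37, 81)) = Mul(Rational(453, 7), Rational(37, 81)) = Rational(5587, 189) ≈ 29.561)
Add(Function('E')(k), A) = Add(-59, Rational(5587, 189)) = Rational(-5564, 189)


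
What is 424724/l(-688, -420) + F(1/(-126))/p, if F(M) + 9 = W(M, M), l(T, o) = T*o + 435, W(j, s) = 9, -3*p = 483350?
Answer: 424724/289395 ≈ 1.4676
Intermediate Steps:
p = -483350/3 (p = -⅓*483350 = -483350/3 ≈ -1.6112e+5)
l(T, o) = 435 + T*o
F(M) = 0 (F(M) = -9 + 9 = 0)
424724/l(-688, -420) + F(1/(-126))/p = 424724/(435 - 688*(-420)) + 0/(-483350/3) = 424724/(435 + 288960) + 0*(-3/483350) = 424724/289395 + 0 = 424724/289395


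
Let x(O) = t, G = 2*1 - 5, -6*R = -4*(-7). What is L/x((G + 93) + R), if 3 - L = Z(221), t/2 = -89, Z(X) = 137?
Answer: 67/89 ≈ 0.75281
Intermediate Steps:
R = -14/3 (R = -(-2)*(-7)/3 = -⅙*28 = -14/3 ≈ -4.6667)
G = -3 (G = 2 - 5 = -3)
t = -178 (t = 2*(-89) = -178)
x(O) = -178
L = -134 (L = 3 - 1*137 = 3 - 137 = -134)
L/x((G + 93) + R) = -134/(-178) = -134*(-1/178) = 67/89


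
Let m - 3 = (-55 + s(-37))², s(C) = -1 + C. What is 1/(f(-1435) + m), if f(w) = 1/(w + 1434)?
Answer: 1/8651 ≈ 0.00011559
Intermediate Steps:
m = 8652 (m = 3 + (-55 + (-1 - 37))² = 3 + (-55 - 38)² = 3 + (-93)² = 3 + 8649 = 8652)
f(w) = 1/(1434 + w)
1/(f(-1435) + m) = 1/(1/(1434 - 1435) + 8652) = 1/(1/(-1) + 8652) = 1/(-1 + 8652) = 1/8651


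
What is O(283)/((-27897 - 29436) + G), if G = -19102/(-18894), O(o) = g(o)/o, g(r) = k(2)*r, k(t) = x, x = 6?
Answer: -28341/270807650 ≈ -0.00010465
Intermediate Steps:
k(t) = 6
g(r) = 6*r
O(o) = 6 (O(o) = (6*o)/o = 6)
G = 9551/9447 (G = -19102*(-1/18894) = 9551/9447 ≈ 1.0110)
O(283)/((-27897 - 29436) + G) = 6/((-27897 - 29436) + 9551/9447) = 6/(-57333 + 9551/9447) = 6/(-541615300/9447) = 6*(-9447/541615300) = -28341/270807650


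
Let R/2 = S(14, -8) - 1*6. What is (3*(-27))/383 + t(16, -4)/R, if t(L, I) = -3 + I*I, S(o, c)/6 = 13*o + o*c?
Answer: -62089/317124 ≈ -0.19579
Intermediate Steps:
S(o, c) = 78*o + 6*c*o (S(o, c) = 6*(13*o + o*c) = 6*(13*o + c*o) = 78*o + 6*c*o)
t(L, I) = -3 + I**2
R = 828 (R = 2*(6*14*(13 - 8) - 1*6) = 2*(6*14*5 - 6) = 2*(420 - 6) = 2*414 = 828)
(3*(-27))/383 + t(16, -4)/R = (3*(-27))/383 + (-3 + (-4)**2)/828 = -81*1/383 + (-3 + 16)*(1/828) = -81/383 + 13*(1/828) = -81/383 + 13/828 = -62089/317124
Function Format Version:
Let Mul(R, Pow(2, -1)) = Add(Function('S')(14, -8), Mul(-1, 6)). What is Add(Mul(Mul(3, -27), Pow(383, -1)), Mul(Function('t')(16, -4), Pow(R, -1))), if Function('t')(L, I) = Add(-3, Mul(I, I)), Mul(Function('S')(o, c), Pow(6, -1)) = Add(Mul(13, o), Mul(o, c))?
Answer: Rational(-62089, 317124) ≈ -0.19579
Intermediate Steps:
Function('S')(o, c) = Add(Mul(78, o), Mul(6, c, o)) (Function('S')(o, c) = Mul(6, Add(Mul(13, o), Mul(o, c))) = Mul(6, Add(Mul(13, o), Mul(c, o))) = Add(Mul(78, o), Mul(6, c, o)))
Function('t')(L, I) = Add(-3, Pow(I, 2))
R = 828 (R = Mul(2, Add(Mul(6, 14, Add(13, -8)), Mul(-1, 6))) = Mul(2, Add(Mul(6, 14, 5), -6)) = Mul(2, Add(420, -6)) = Mul(2, 414) = 828)
Add(Mul(Mul(3, -27), Pow(383, -1)), Mul(Function('t')(16, -4), Pow(R, -1))) = Add(Mul(Mul(3, -27), Pow(383, -1)), Mul(Add(-3, Pow(-4, 2)), Pow(828, -1))) = Add(Mul(-81, Rational(1, 383)), Mul(Add(-3, 16), Rational(1, 828))) = Add(Rational(-81, 383), Mul(13, Rational(1, 828))) = Add(Rational(-81, 383), Rational(13, 828)) = Rational(-62089, 317124)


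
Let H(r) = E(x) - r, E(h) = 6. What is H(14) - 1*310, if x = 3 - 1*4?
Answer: -318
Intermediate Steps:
x = -1 (x = 3 - 4 = -1)
H(r) = 6 - r
H(14) - 1*310 = (6 - 1*14) - 1*310 = (6 - 14) - 310 = -8 - 310 = -318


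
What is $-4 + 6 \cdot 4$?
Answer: $20$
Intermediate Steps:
$-4 + 6 \cdot 4 = -4 + 24 = 20$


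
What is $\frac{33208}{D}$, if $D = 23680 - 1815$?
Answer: $\frac{33208}{21865} \approx 1.5188$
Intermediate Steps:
$D = 21865$ ($D = 23680 - 1815 = 21865$)
$\frac{33208}{D} = \frac{33208}{21865}$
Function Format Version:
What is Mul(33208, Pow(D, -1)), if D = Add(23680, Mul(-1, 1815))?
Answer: Rational(33208, 21865) ≈ 1.5188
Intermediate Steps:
D = 21865 (D = Add(23680, -1815) = 21865)
Mul(33208, Pow(D, -1)) = Mul(33208, Pow(21865, -1)) = Mul(33208, Rational(1, 21865)) = Rational(33208, 21865)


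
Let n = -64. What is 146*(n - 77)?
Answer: -20586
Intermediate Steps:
146*(n - 77) = 146*(-64 - 77) = 146*(-141) = -20586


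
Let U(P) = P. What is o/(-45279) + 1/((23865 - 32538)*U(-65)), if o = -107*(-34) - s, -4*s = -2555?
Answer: -448093/6764940 ≈ -0.066238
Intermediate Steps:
s = 2555/4 (s = -¼*(-2555) = 2555/4 ≈ 638.75)
o = 11997/4 (o = -107*(-34) - 1*2555/4 = 3638 - 2555/4 = 11997/4 ≈ 2999.3)
o/(-45279) + 1/((23865 - 32538)*U(-65)) = (11997/4)/(-45279) + 1/((23865 - 32538)*(-65)) = (11997/4)*(-1/45279) - 1/65/(-8673) = -31/468 - 1/8673*(-1/65) = -31/468 + 1/563745 = -448093/6764940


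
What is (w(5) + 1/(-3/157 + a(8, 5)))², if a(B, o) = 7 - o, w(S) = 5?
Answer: 2930944/96721 ≈ 30.303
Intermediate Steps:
(w(5) + 1/(-3/157 + a(8, 5)))² = (5 + 1/(-3/157 + (7 - 1*5)))² = (5 + 1/(-3*1/157 + (7 - 5)))² = (5 + 1/(-3/157 + 2))² = (5 + 1/(311/157))² = (5 + 157/311)² = (1712/311)² = 2930944/96721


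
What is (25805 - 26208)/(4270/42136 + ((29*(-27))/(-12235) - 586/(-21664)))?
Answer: -281307291681520/134290891337 ≈ -2094.8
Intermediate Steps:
(25805 - 26208)/(4270/42136 + ((29*(-27))/(-12235) - 586/(-21664))) = -403/(4270*(1/42136) + (-783*(-1/12235) - 586*(-1/21664))) = -403/(2135/21068 + (783/12235 + 293/10832)) = -403/(2135/21068 + 12066311/132529520) = -403/134290891337/698032981840 = -403*698032981840/134290891337 = -281307291681520/134290891337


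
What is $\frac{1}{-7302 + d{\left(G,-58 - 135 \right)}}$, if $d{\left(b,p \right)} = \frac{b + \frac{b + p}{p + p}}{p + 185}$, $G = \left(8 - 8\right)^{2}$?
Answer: $- \frac{16}{116833} \approx -0.00013695$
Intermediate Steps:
$G = 0$ ($G = \left(8 - 8\right)^{2} = 0^{2} = 0$)
$d{\left(b,p \right)} = \frac{b + \frac{b + p}{2 p}}{185 + p}$
$\frac{1}{-7302 + d{\left(G,-58 - 135 \right)}} = \frac{1}{-7302 + \frac{0 - 193 + 2 \cdot 0 \left(-58 - 135\right)}{2 \left(-58 - 135\right) \left(185 - 193\right)}} = \frac{1}{-7302 + \frac{0 - 193 + 2 \cdot 0 \left(-193\right)}{2 \left(-193\right) \left(185 - 193\right)}} = \frac{1}{-7302 + \frac{1}{2} \left(- \frac{1}{193}\right) \frac{1}{-8} \left(0 - 193 + 0\right)} = \frac{1}{-7302 + \frac{1}{2} \left(- \frac{1}{193}\right) \left(- \frac{1}{8}\right) \left(-193\right)} = \frac{1}{-7302 - \frac{1}{16}} = \frac{1}{- \frac{116833}{16}} = - \frac{16}{116833}$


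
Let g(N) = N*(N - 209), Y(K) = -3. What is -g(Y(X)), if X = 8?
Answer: -636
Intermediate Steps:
g(N) = N*(-209 + N)
-g(Y(X)) = -(-3)*(-209 - 3) = -(-3)*(-212) = -1*636 = -636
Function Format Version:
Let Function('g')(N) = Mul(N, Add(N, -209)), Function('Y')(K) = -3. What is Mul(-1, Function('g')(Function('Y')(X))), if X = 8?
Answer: -636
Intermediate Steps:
Function('g')(N) = Mul(N, Add(-209, N))
Mul(-1, Function('g')(Function('Y')(X))) = Mul(-1, Mul(-3, Add(-209, -3))) = Mul(-1, Mul(-3, -212)) = Mul(-1, 636) = -636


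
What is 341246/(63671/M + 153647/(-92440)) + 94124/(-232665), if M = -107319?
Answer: -787655557387219548892/5205876962961945 ≈ -1.5130e+5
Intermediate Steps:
341246/(63671/M + 153647/(-92440)) + 94124/(-232665) = 341246/(63671/(-107319) + 153647/(-92440)) + 94124/(-232665) = 341246/(63671*(-1/107319) + 153647*(-1/92440)) + 94124*(-1/232665) = 341246/(-63671/107319 - 153647/92440) - 94124/232665 = 341246/(-22374989633/9920568360) - 94124/232665 = 341246*(-9920568360/22374989633) - 94124/232665 = -3385354270576560/22374989633 - 94124/232665 = -787655557387219548892/5205876962961945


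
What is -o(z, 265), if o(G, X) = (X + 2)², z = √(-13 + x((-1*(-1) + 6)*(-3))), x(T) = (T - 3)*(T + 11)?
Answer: -71289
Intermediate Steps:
x(T) = (-3 + T)*(11 + T)
z = √227 (z = √(-13 + (-33 + ((-1*(-1) + 6)*(-3))² + 8*((-1*(-1) + 6)*(-3)))) = √(-13 + (-33 + ((1 + 6)*(-3))² + 8*((1 + 6)*(-3)))) = √(-13 + (-33 + (7*(-3))² + 8*(7*(-3)))) = √(-13 + (-33 + (-21)² + 8*(-21))) = √(-13 + (-33 + 441 - 168)) = √(-13 + 240) = √227 ≈ 15.067)
o(G, X) = (2 + X)²
-o(z, 265) = -(2 + 265)² = -1*267² = -1*71289 = -71289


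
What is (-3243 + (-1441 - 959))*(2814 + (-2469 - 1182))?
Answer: 4723191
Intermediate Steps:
(-3243 + (-1441 - 959))*(2814 + (-2469 - 1182)) = (-3243 - 2400)*(2814 - 3651) = -5643*(-837) = 4723191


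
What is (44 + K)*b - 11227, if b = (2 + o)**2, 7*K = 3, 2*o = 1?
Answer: -306581/28 ≈ -10949.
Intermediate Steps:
o = 1/2 (o = (1/2)*1 = 1/2 ≈ 0.50000)
K = 3/7 (K = (1/7)*3 = 3/7 ≈ 0.42857)
b = 25/4 (b = (2 + 1/2)**2 = (5/2)**2 = 25/4 ≈ 6.2500)
(44 + K)*b - 11227 = (44 + 3/7)*(25/4) - 11227 = (311/7)*(25/4) - 11227 = 7775/28 - 11227 = -306581/28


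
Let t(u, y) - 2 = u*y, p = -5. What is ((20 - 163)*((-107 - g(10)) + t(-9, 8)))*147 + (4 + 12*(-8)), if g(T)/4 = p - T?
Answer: 2459365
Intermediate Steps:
g(T) = -20 - 4*T (g(T) = 4*(-5 - T) = -20 - 4*T)
t(u, y) = 2 + u*y
((20 - 163)*((-107 - g(10)) + t(-9, 8)))*147 + (4 + 12*(-8)) = ((20 - 163)*((-107 - (-20 - 4*10)) + (2 - 9*8)))*147 + (4 + 12*(-8)) = -143*((-107 - (-20 - 40)) + (2 - 72))*147 + (4 - 96) = -143*((-107 - 1*(-60)) - 70)*147 - 92 = -143*((-107 + 60) - 70)*147 - 92 = -143*(-47 - 70)*147 - 92 = -143*(-117)*147 - 92 = 16731*147 - 92 = 2459457 - 92 = 2459365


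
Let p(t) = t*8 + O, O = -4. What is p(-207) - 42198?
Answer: -43858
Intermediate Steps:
p(t) = -4 + 8*t (p(t) = t*8 - 4 = 8*t - 4 = -4 + 8*t)
p(-207) - 42198 = (-4 + 8*(-207)) - 42198 = (-4 - 1656) - 42198 = -1660 - 42198 = -43858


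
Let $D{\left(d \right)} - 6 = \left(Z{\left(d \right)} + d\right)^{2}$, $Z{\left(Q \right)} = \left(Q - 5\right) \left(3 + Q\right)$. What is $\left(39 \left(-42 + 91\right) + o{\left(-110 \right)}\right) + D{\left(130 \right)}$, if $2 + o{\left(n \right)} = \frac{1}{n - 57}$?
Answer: $\frac{46882233979}{167} \approx 2.8073 \cdot 10^{8}$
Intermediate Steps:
$Z{\left(Q \right)} = \left(-5 + Q\right) \left(3 + Q\right)$
$o{\left(n \right)} = -2 + \frac{1}{-57 + n}$ ($o{\left(n \right)} = -2 + \frac{1}{n - 57} = -2 + \frac{1}{-57 + n}$)
$D{\left(d \right)} = 6 + \left(-15 + d^{2} - d\right)^{2}$ ($D{\left(d \right)} = 6 + \left(\left(-15 + d^{2} - 2 d\right) + d\right)^{2} = 6 + \left(-15 + d^{2} - d\right)^{2}$)
$\left(39 \left(-42 + 91\right) + o{\left(-110 \right)}\right) + D{\left(130 \right)} = \left(39 \left(-42 + 91\right) + \frac{115 - -220}{-57 - 110}\right) + \left(6 + \left(15 + 130 - 130^{2}\right)^{2}\right) = \left(39 \cdot 49 + \frac{115 + 220}{-167}\right) + \left(6 + \left(15 + 130 - 16900\right)^{2}\right) = \left(1911 - \frac{335}{167}\right) + \left(6 + \left(15 + 130 - 16900\right)^{2}\right) = \left(1911 - \frac{335}{167}\right) + \left(6 + \left(-16755\right)^{2}\right) = \frac{318802}{167} + \left(6 + 280730025\right) = \frac{318802}{167} + 280730031 = \frac{46882233979}{167}$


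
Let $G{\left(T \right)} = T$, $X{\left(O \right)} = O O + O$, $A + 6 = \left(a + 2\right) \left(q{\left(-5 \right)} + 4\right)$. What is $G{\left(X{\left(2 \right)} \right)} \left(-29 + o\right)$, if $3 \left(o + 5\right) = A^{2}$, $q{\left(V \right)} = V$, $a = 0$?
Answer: $-76$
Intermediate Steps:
$A = -8$ ($A = -6 + \left(0 + 2\right) \left(-5 + 4\right) = -6 + 2 \left(-1\right) = -6 - 2 = -8$)
$X{\left(O \right)} = O + O^{2}$ ($X{\left(O \right)} = O^{2} + O = O + O^{2}$)
$o = \frac{49}{3}$ ($o = -5 + \frac{\left(-8\right)^{2}}{3} = -5 + \frac{1}{3} \cdot 64 = -5 + \frac{64}{3} = \frac{49}{3} \approx 16.333$)
$G{\left(X{\left(2 \right)} \right)} \left(-29 + o\right) = 2 \left(1 + 2\right) \left(-29 + \frac{49}{3}\right) = 2 \cdot 3 \left(- \frac{38}{3}\right) = 6 \left(- \frac{38}{3}\right) = -76$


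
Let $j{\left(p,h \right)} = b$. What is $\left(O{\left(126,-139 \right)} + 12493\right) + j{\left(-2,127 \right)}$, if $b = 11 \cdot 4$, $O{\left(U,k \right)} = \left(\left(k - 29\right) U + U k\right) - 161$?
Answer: $-26306$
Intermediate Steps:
$O{\left(U,k \right)} = -161 + U k + U \left(-29 + k\right)$ ($O{\left(U,k \right)} = \left(\left(-29 + k\right) U + U k\right) - 161 = \left(U \left(-29 + k\right) + U k\right) - 161 = \left(U k + U \left(-29 + k\right)\right) - 161 = -161 + U k + U \left(-29 + k\right)$)
$b = 44$
$j{\left(p,h \right)} = 44$
$\left(O{\left(126,-139 \right)} + 12493\right) + j{\left(-2,127 \right)} = \left(\left(-161 - 3654 + 2 \cdot 126 \left(-139\right)\right) + 12493\right) + 44 = \left(\left(-161 - 3654 - 35028\right) + 12493\right) + 44 = \left(-38843 + 12493\right) + 44 = -26350 + 44 = -26306$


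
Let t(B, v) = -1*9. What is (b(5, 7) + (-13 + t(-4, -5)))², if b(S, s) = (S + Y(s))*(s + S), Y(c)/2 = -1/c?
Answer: 58564/49 ≈ 1195.2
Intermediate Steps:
t(B, v) = -9
Y(c) = -2/c (Y(c) = 2*(-1/c) = -2/c)
b(S, s) = (S + s)*(S - 2/s) (b(S, s) = (S - 2/s)*(s + S) = (S - 2/s)*(S + s) = (S + s)*(S - 2/s))
(b(5, 7) + (-13 + t(-4, -5)))² = ((-2 + 5² + 5*7 - 2*5/7) + (-13 - 9))² = ((-2 + 25 + 35 - 2*5*⅐) - 22)² = ((-2 + 25 + 35 - 10/7) - 22)² = (396/7 - 22)² = (242/7)² = 58564/49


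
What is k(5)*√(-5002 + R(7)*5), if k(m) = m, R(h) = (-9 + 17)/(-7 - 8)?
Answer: 5*I*√45042/3 ≈ 353.72*I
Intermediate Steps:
R(h) = -8/15 (R(h) = 8/(-15) = 8*(-1/15) = -8/15)
k(5)*√(-5002 + R(7)*5) = 5*√(-5002 - 8/15*5) = 5*√(-5002 - 8/3) = 5*√(-15014/3) = 5*(I*√45042/3) = 5*I*√45042/3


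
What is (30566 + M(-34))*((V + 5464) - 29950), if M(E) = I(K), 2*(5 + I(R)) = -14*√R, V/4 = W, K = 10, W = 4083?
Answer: -249194394 + 57078*√10 ≈ -2.4901e+8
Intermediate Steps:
V = 16332 (V = 4*4083 = 16332)
I(R) = -5 - 7*√R (I(R) = -5 + (-14*√R)/2 = -5 - 7*√R)
M(E) = -5 - 7*√10
(30566 + M(-34))*((V + 5464) - 29950) = (30566 + (-5 - 7*√10))*((16332 + 5464) - 29950) = (30561 - 7*√10)*(21796 - 29950) = (30561 - 7*√10)*(-8154) = -249194394 + 57078*√10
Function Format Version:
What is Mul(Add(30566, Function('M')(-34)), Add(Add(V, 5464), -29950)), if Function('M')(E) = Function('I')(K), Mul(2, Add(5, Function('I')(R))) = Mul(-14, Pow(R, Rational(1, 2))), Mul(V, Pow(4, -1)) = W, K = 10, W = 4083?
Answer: Add(-249194394, Mul(57078, Pow(10, Rational(1, 2)))) ≈ -2.4901e+8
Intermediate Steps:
V = 16332 (V = Mul(4, 4083) = 16332)
Function('I')(R) = Add(-5, Mul(-7, Pow(R, Rational(1, 2)))) (Function('I')(R) = Add(-5, Mul(Rational(1, 2), Mul(-14, Pow(R, Rational(1, 2))))) = Add(-5, Mul(-7, Pow(R, Rational(1, 2)))))
Function('M')(E) = Add(-5, Mul(-7, Pow(10, Rational(1, 2))))
Mul(Add(30566, Function('M')(-34)), Add(Add(V, 5464), -29950)) = Mul(Add(30566, Add(-5, Mul(-7, Pow(10, Rational(1, 2))))), Add(Add(16332, 5464), -29950)) = Mul(Add(30561, Mul(-7, Pow(10, Rational(1, 2)))), Add(21796, -29950)) = Mul(Add(30561, Mul(-7, Pow(10, Rational(1, 2)))), -8154) = Add(-249194394, Mul(57078, Pow(10, Rational(1, 2))))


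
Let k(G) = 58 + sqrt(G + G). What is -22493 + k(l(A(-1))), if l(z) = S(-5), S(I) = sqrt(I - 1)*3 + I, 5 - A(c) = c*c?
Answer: -22435 + sqrt(-10 + 6*I*sqrt(6)) ≈ -22433.0 + 3.7267*I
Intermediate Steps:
A(c) = 5 - c**2 (A(c) = 5 - c*c = 5 - c**2)
S(I) = I + 3*sqrt(-1 + I) (S(I) = sqrt(-1 + I)*3 + I = 3*sqrt(-1 + I) + I = I + 3*sqrt(-1 + I))
l(z) = -5 + 3*I*sqrt(6) (l(z) = -5 + 3*sqrt(-1 - 5) = -5 + 3*sqrt(-6) = -5 + 3*(I*sqrt(6)) = -5 + 3*I*sqrt(6))
k(G) = 58 + sqrt(2)*sqrt(G) (k(G) = 58 + sqrt(2*G) = 58 + sqrt(2)*sqrt(G))
-22493 + k(l(A(-1))) = -22493 + (58 + sqrt(2)*sqrt(-5 + 3*I*sqrt(6))) = -22435 + sqrt(2)*sqrt(-5 + 3*I*sqrt(6))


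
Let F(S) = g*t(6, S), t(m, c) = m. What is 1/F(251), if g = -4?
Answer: -1/24 ≈ -0.041667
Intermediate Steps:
F(S) = -24 (F(S) = -4*6 = -24)
1/F(251) = 1/(-24) = -1/24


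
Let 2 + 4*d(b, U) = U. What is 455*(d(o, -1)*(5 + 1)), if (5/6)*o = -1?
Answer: -4095/2 ≈ -2047.5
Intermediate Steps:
o = -6/5 (o = (6/5)*(-1) = -6/5 ≈ -1.2000)
d(b, U) = -1/2 + U/4
455*(d(o, -1)*(5 + 1)) = 455*((-1/2 + (1/4)*(-1))*(5 + 1)) = 455*((-1/2 - 1/4)*6) = 455*(-3/4*6) = 455*(-9/2) = -4095/2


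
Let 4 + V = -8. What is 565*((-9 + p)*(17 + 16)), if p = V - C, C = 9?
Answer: -559350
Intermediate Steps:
V = -12 (V = -4 - 8 = -12)
p = -21 (p = -12 - 1*9 = -12 - 9 = -21)
565*((-9 + p)*(17 + 16)) = 565*((-9 - 21)*(17 + 16)) = 565*(-30*33) = 565*(-990) = -559350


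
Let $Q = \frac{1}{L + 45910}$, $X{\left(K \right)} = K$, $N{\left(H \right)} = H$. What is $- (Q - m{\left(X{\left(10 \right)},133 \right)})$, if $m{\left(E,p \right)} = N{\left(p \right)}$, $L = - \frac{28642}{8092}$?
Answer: $\frac{24703088641}{185737539} \approx 133.0$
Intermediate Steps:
$L = - \frac{14321}{4046}$ ($L = \left(-28642\right) \frac{1}{8092} = - \frac{14321}{4046} \approx -3.5395$)
$m{\left(E,p \right)} = p$
$Q = \frac{4046}{185737539}$ ($Q = \frac{1}{- \frac{14321}{4046} + 45910} = \frac{1}{\frac{185737539}{4046}} = \frac{4046}{185737539} \approx 2.1783 \cdot 10^{-5}$)
$- (Q - m{\left(X{\left(10 \right)},133 \right)}) = - (\frac{4046}{185737539} - 133) = \left(-1\right) \left(- \frac{24703088641}{185737539}\right) = \frac{24703088641}{185737539}$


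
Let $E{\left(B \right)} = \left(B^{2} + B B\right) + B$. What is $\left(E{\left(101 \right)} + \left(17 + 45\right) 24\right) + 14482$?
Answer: $36473$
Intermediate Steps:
$E{\left(B \right)} = B + 2 B^{2}$ ($E{\left(B \right)} = \left(B^{2} + B^{2}\right) + B = 2 B^{2} + B = B + 2 B^{2}$)
$\left(E{\left(101 \right)} + \left(17 + 45\right) 24\right) + 14482 = \left(101 \left(1 + 2 \cdot 101\right) + \left(17 + 45\right) 24\right) + 14482 = \left(101 \left(1 + 202\right) + 62 \cdot 24\right) + 14482 = \left(101 \cdot 203 + 1488\right) + 14482 = \left(20503 + 1488\right) + 14482 = 21991 + 14482 = 36473$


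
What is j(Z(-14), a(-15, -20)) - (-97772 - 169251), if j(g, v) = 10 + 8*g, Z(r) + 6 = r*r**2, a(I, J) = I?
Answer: 245033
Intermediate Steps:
Z(r) = -6 + r**3 (Z(r) = -6 + r*r**2 = -6 + r**3)
j(Z(-14), a(-15, -20)) - (-97772 - 169251) = (10 + 8*(-6 + (-14)**3)) - (-97772 - 169251) = (10 + 8*(-6 - 2744)) - 1*(-267023) = (10 + 8*(-2750)) + 267023 = (10 - 22000) + 267023 = -21990 + 267023 = 245033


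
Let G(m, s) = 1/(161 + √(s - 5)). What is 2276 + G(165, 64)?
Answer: 58862073/25862 - √59/25862 ≈ 2276.0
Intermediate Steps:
G(m, s) = 1/(161 + √(-5 + s))
2276 + G(165, 64) = 2276 + 1/(161 + √(-5 + 64)) = 2276 + 1/(161 + √59)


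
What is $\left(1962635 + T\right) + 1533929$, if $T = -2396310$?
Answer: $1100254$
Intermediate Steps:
$\left(1962635 + T\right) + 1533929 = \left(1962635 - 2396310\right) + 1533929 = -433675 + 1533929 = 1100254$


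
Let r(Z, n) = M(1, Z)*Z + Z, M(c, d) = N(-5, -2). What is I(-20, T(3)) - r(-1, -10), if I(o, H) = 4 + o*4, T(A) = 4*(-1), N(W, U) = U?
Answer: -77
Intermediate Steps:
M(c, d) = -2
T(A) = -4
I(o, H) = 4 + 4*o
r(Z, n) = -Z (r(Z, n) = -2*Z + Z = -Z)
I(-20, T(3)) - r(-1, -10) = (4 + 4*(-20)) - (-1)*(-1) = (4 - 80) - 1*1 = -76 - 1 = -77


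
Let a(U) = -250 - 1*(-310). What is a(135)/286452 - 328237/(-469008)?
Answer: 2612563489/3731896656 ≈ 0.70006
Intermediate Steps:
a(U) = 60 (a(U) = -250 + 310 = 60)
a(135)/286452 - 328237/(-469008) = 60/286452 - 328237/(-469008) = 60*(1/286452) - 328237*(-1/469008) = 5/23871 + 328237/469008 = 2612563489/3731896656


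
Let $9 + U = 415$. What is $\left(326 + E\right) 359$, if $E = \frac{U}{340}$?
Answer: $\frac{19968657}{170} \approx 1.1746 \cdot 10^{5}$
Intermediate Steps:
$U = 406$ ($U = -9 + 415 = 406$)
$E = \frac{203}{170}$ ($E = \frac{406}{340} = 406 \cdot \frac{1}{340} = \frac{203}{170} \approx 1.1941$)
$\left(326 + E\right) 359 = \left(326 + \frac{203}{170}\right) 359 = \frac{55623}{170} \cdot 359 = \frac{19968657}{170}$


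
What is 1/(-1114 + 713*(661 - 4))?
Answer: 1/467327 ≈ 2.1398e-6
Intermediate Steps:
1/(-1114 + 713*(661 - 4)) = 1/(-1114 + 713*657) = 1/(-1114 + 468441) = 1/467327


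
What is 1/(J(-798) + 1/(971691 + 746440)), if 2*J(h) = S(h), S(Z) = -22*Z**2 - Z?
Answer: -1718131/12034554092294 ≈ -1.4277e-7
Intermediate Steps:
S(Z) = -Z - 22*Z**2
J(h) = -h*(1 + 22*h)/2 (J(h) = (-h*(1 + 22*h))/2 = -h*(1 + 22*h)/2)
1/(J(-798) + 1/(971691 + 746440)) = 1/(-1/2*(-798)*(1 + 22*(-798)) + 1/(971691 + 746440)) = 1/(-1/2*(-798)*(1 - 17556) + 1/1718131) = 1/(-1/2*(-798)*(-17555) + 1/1718131) = 1/(-7004445 + 1/1718131) = 1/(-12034554092294/1718131) = -1718131/12034554092294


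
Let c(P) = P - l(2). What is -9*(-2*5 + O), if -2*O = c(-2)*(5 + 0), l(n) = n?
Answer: 0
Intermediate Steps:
c(P) = -2 + P (c(P) = P - 1*2 = P - 2 = -2 + P)
O = 10 (O = -(-2 - 2)*(5 + 0)/2 = -(-2)*5 = -½*(-20) = 10)
-9*(-2*5 + O) = -9*(-2*5 + 10) = -9*(-10 + 10) = -9*0 = 0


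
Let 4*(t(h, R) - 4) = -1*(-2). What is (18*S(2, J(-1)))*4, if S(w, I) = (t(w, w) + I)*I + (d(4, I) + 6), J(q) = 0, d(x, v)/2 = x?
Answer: 1008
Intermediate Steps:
d(x, v) = 2*x
t(h, R) = 9/2 (t(h, R) = 4 + (-1*(-2))/4 = 4 + (¼)*2 = 4 + ½ = 9/2)
S(w, I) = 14 + I*(9/2 + I) (S(w, I) = (9/2 + I)*I + (2*4 + 6) = I*(9/2 + I) + (8 + 6) = I*(9/2 + I) + 14 = 14 + I*(9/2 + I))
(18*S(2, J(-1)))*4 = (18*(14 + 0² + (9/2)*0))*4 = (18*(14 + 0 + 0))*4 = (18*14)*4 = 252*4 = 1008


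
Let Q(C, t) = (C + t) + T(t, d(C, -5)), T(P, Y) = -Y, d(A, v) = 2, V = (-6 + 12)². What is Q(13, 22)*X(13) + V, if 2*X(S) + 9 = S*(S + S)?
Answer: 10929/2 ≈ 5464.5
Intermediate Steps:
V = 36 (V = 6² = 36)
X(S) = -9/2 + S² (X(S) = -9/2 + (S*(S + S))/2 = -9/2 + (S*(2*S))/2 = -9/2 + (2*S²)/2 = -9/2 + S²)
Q(C, t) = -2 + C + t (Q(C, t) = (C + t) - 1*2 = (C + t) - 2 = -2 + C + t)
Q(13, 22)*X(13) + V = (-2 + 13 + 22)*(-9/2 + 13²) + 36 = 33*(-9/2 + 169) + 36 = 33*(329/2) + 36 = 10857/2 + 36 = 10929/2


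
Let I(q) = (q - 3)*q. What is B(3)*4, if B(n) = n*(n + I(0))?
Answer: 36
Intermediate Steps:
I(q) = q*(-3 + q) (I(q) = (-3 + q)*q = q*(-3 + q))
B(n) = n² (B(n) = n*(n + 0*(-3 + 0)) = n*(n + 0*(-3)) = n*(n + 0) = n*n = n²)
B(3)*4 = 3²*4 = 9*4 = 36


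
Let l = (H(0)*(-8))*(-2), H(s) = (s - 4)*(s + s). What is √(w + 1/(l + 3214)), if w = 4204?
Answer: √43426465598/3214 ≈ 64.838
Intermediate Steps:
H(s) = 2*s*(-4 + s) (H(s) = (-4 + s)*(2*s) = 2*s*(-4 + s))
l = 0 (l = ((2*0*(-4 + 0))*(-8))*(-2) = ((2*0*(-4))*(-8))*(-2) = (0*(-8))*(-2) = 0*(-2) = 0)
√(w + 1/(l + 3214)) = √(4204 + 1/(0 + 3214)) = √(4204 + 1/3214) = √(13511657/3214) = √43426465598/3214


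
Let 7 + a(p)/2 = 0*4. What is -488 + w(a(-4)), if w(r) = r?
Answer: -502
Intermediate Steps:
a(p) = -14 (a(p) = -14 + 2*(0*4) = -14 + 2*0 = -14 + 0 = -14)
-488 + w(a(-4)) = -488 - 14 = -502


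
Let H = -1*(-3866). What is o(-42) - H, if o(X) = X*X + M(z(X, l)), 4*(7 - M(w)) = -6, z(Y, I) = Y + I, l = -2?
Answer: -4187/2 ≈ -2093.5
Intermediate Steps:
z(Y, I) = I + Y
H = 3866
M(w) = 17/2 (M(w) = 7 - ¼*(-6) = 7 + 3/2 = 17/2)
o(X) = 17/2 + X² (o(X) = X*X + 17/2 = X² + 17/2 = 17/2 + X²)
o(-42) - H = (17/2 + (-42)²) - 1*3866 = (17/2 + 1764) - 3866 = 3545/2 - 3866 = -4187/2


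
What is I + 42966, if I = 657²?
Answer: 474615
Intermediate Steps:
I = 431649
I + 42966 = 431649 + 42966 = 474615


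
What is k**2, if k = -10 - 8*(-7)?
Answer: 2116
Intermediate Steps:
k = 46 (k = -10 + 56 = 46)
k**2 = 46**2 = 2116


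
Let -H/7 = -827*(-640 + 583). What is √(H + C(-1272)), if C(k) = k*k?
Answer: √1288011 ≈ 1134.9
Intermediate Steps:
C(k) = k²
H = -329973 (H = -(-5789)*(-640 + 583) = -(-5789)*(-57) = -7*47139 = -329973)
√(H + C(-1272)) = √(-329973 + (-1272)²) = √(-329973 + 1617984) = √1288011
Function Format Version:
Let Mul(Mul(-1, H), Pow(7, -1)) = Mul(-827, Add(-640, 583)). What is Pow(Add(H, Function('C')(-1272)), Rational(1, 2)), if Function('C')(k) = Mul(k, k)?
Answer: Pow(1288011, Rational(1, 2)) ≈ 1134.9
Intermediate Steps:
Function('C')(k) = Pow(k, 2)
H = -329973 (H = Mul(-7, Mul(-827, Add(-640, 583))) = Mul(-7, Mul(-827, -57)) = Mul(-7, 47139) = -329973)
Pow(Add(H, Function('C')(-1272)), Rational(1, 2)) = Pow(Add(-329973, Pow(-1272, 2)), Rational(1, 2)) = Pow(Add(-329973, 1617984), Rational(1, 2)) = Pow(1288011, Rational(1, 2))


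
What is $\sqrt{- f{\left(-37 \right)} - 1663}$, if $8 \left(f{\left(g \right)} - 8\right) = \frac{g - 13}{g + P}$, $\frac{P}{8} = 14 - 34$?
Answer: $\frac{i \sqrt{259404281}}{394} \approx 40.878 i$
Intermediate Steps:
$P = -160$ ($P = 8 \left(14 - 34\right) = 8 \left(-20\right) = -160$)
$f{\left(g \right)} = 8 + \frac{-13 + g}{8 \left(-160 + g\right)}$ ($f{\left(g \right)} = 8 + \frac{\left(g - 13\right) \frac{1}{g - 160}}{8} = 8 + \frac{\left(-13 + g\right) \frac{1}{-160 + g}}{8} = 8 + \frac{\frac{1}{-160 + g} \left(-13 + g\right)}{8} = 8 + \frac{-13 + g}{8 \left(-160 + g\right)}$)
$\sqrt{- f{\left(-37 \right)} - 1663} = \sqrt{- \frac{-10253 + 65 \left(-37\right)}{8 \left(-160 - 37\right)} - 1663} = \sqrt{- \frac{-10253 - 2405}{8 \left(-197\right)} - 1663} = \sqrt{- \frac{\left(-1\right) \left(-12658\right)}{8 \cdot 197} - 1663} = \sqrt{\left(-1\right) \frac{6329}{788} - 1663} = \sqrt{- \frac{6329}{788} - 1663} = \sqrt{- \frac{1316773}{788}} = \frac{i \sqrt{259404281}}{394}$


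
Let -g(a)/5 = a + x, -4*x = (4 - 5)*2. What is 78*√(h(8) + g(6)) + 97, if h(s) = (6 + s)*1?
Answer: 97 + 39*I*√74 ≈ 97.0 + 335.49*I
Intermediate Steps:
x = ½ (x = -(4 - 5)*2/4 = -(-1)*2/4 = -¼*(-2) = ½ ≈ 0.50000)
g(a) = -5/2 - 5*a (g(a) = -5*(a + ½) = -5*(½ + a) = -5/2 - 5*a)
h(s) = 6 + s
78*√(h(8) + g(6)) + 97 = 78*√((6 + 8) + (-5/2 - 5*6)) + 97 = 78*√(14 + (-5/2 - 30)) + 97 = 78*√(14 - 65/2) + 97 = 78*√(-37/2) + 97 = 78*(I*√74/2) + 97 = 39*I*√74 + 97 = 97 + 39*I*√74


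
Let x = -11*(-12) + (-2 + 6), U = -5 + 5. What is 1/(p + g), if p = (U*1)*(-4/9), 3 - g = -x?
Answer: 1/139 ≈ 0.0071942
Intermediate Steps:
U = 0
x = 136 (x = 132 + 4 = 136)
g = 139 (g = 3 - (-1)*136 = 3 - 1*(-136) = 3 + 136 = 139)
p = 0 (p = (0*1)*(-4/9) = 0*(-4*⅑) = 0*(-4/9) = 0)
1/(p + g) = 1/(0 + 139) = 1/139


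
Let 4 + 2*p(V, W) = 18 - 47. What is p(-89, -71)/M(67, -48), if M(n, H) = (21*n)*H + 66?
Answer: 11/44980 ≈ 0.00024455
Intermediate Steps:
p(V, W) = -33/2 (p(V, W) = -2 + (18 - 47)/2 = -2 + (½)*(-29) = -2 - 29/2 = -33/2)
M(n, H) = 66 + 21*H*n (M(n, H) = 21*H*n + 66 = 66 + 21*H*n)
p(-89, -71)/M(67, -48) = -33/(2*(66 + 21*(-48)*67)) = -33/(2*(66 - 67536)) = -33/2/(-67470) = -33/2*(-1/67470) = 11/44980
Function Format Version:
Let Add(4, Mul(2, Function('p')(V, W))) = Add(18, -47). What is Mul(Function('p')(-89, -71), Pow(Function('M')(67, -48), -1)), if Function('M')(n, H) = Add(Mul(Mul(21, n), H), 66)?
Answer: Rational(11, 44980) ≈ 0.00024455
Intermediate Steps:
Function('p')(V, W) = Rational(-33, 2) (Function('p')(V, W) = Add(-2, Mul(Rational(1, 2), Add(18, -47))) = Add(-2, Mul(Rational(1, 2), -29)) = Add(-2, Rational(-29, 2)) = Rational(-33, 2))
Function('M')(n, H) = Add(66, Mul(21, H, n)) (Function('M')(n, H) = Add(Mul(21, H, n), 66) = Add(66, Mul(21, H, n)))
Mul(Function('p')(-89, -71), Pow(Function('M')(67, -48), -1)) = Mul(Rational(-33, 2), Pow(Add(66, Mul(21, -48, 67)), -1)) = Mul(Rational(-33, 2), Pow(Add(66, -67536), -1)) = Mul(Rational(-33, 2), Pow(-67470, -1)) = Mul(Rational(-33, 2), Rational(-1, 67470)) = Rational(11, 44980)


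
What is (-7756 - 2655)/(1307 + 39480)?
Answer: -10411/40787 ≈ -0.25525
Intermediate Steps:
(-7756 - 2655)/(1307 + 39480) = -10411/40787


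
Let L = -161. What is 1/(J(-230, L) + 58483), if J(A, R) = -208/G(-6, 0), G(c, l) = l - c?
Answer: 3/175345 ≈ 1.7109e-5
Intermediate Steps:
J(A, R) = -104/3 (J(A, R) = -208/(0 - 1*(-6)) = -208/(0 + 6) = -208/6 = -208*⅙ = -104/3)
1/(J(-230, L) + 58483) = 1/(-104/3 + 58483) = 1/(175345/3) = 3/175345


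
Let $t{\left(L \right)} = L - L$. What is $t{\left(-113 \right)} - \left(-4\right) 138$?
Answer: $552$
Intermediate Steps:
$t{\left(L \right)} = 0$
$t{\left(-113 \right)} - \left(-4\right) 138 = 0 - \left(-4\right) 138 = 0 - -552 = 0 + 552 = 552$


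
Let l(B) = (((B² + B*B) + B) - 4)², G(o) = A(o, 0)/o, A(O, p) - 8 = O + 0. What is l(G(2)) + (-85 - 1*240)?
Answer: 2276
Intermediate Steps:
A(O, p) = 8 + O (A(O, p) = 8 + (O + 0) = 8 + O)
G(o) = (8 + o)/o
l(B) = (-4 + B + 2*B²)² (l(B) = (((B² + B²) + B) - 4)² = ((2*B² + B) - 4)² = ((B + 2*B²) - 4)² = (-4 + B + 2*B²)²)
l(G(2)) + (-85 - 1*240) = (-4 + (8 + 2)/2 + 2*((8 + 2)/2)²)² + (-85 - 1*240) = (-4 + (½)*10 + 2*((½)*10)²)² + (-85 - 240) = (-4 + 5 + 2*5²)² - 325 = (-4 + 5 + 2*25)² - 325 = (-4 + 5 + 50)² - 325 = 51² - 325 = 2601 - 325 = 2276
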